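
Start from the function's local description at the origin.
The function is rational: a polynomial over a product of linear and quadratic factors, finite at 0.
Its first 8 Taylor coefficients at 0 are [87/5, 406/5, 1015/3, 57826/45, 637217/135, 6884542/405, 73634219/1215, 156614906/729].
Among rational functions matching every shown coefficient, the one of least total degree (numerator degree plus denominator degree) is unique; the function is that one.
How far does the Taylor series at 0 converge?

No rational of total degree below 3 reproduces all 8 coefficients; solving the [0/3] Pade equations on them gives f(μ) = 29/(10*(μ - 1/2)*(μ**2 + 8*μ/9 - 1/3)), whose expansion matches every shown term.
Denominator factor (μ - 1/2): pole of order 1 at 1/2, modulus 1/2.
Denominator factor (μ**2 + 8*μ/9 - 1/3): discriminant 172/81, real irrational roots -4/9 + (1/9)*sqrt(43) and -4/9 - (1/9)*sqrt(43); poles of order 1, moduli -4/9 + (1/9)*sqrt(43) and 4/9 + (1/9)*sqrt(43).
The radius of convergence is the smallest modulus among the singular points: -4/9 + (1/9)*sqrt(43).

The radius of convergence is -4/9 + (1/9)*sqrt(43).


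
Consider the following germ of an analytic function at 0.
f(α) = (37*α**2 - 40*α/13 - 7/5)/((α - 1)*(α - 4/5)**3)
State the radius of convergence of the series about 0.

Denominator factor (α - 4/5)^3: pole of order 3 at 4/5, modulus 4/5.
Denominator factor (α - 1): pole of order 1 at 1, modulus 1.
The radius of convergence is the smallest modulus among the singular points: 4/5.

The radius of convergence is 4/5.


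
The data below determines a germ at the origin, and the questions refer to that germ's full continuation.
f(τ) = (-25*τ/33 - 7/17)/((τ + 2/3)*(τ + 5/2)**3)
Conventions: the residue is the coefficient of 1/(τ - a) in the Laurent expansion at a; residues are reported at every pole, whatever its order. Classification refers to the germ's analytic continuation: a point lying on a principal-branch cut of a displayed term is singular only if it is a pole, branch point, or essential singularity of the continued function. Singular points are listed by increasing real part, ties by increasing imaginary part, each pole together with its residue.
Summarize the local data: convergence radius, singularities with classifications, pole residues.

Radius of convergence at 0: 2/3.
At -5/2: a pole of order 3; residue -3768/248897.
At -2/3: a pole of order 1; residue 3768/248897.

Denominator factor (τ + 2/3): pole of order 1 at -2/3, modulus 2/3.
Denominator factor (τ + 5/2)^3: pole of order 3 at -5/2, modulus 5/2.
The radius of convergence is the smallest modulus among the singular points: 2/3.
At the order-3 pole -5/2 set g(τ) = (τ - (-5/2))^3*f(τ) = (-25*τ/33 - 7/17)/(τ + 2/3).
Order-3 pole: residue = g''(a)/2; g''(-5/2) = -7536/248897, so the residue is -3768/248897.
At the order-1 pole -2/3 set g(τ) = (τ - (-2/3))*f(τ) = (-25*τ/33 - 7/17)/(τ + 5/2)**3.
Simple pole: residue = g(a) at a = -2/3, which is 3768/248897.
List the singular points by increasing real part (a conjugate pair: the negative imaginary part first).


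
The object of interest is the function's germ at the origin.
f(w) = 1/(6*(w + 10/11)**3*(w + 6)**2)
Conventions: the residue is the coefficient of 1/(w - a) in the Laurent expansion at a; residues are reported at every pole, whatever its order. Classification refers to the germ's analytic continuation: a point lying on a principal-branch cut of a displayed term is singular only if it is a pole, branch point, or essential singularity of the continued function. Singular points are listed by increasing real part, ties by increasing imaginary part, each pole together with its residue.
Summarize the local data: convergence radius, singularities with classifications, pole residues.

Denominator factor (w + 6)^2: pole of order 2 at -6, modulus 6.
Denominator factor (w + 10/11)^3: pole of order 3 at -10/11, modulus 10/11.
The radius of convergence is the smallest modulus among the singular points: 10/11.
At the order-2 pole -6 set g(w) = (w - (-6))^2*f(w) = 1/(6*(w + 10/11)**3).
Order-2 pole: residue = g'(a); g'(-6) = -14641/19668992, so the residue is -14641/19668992.
At the order-3 pole -10/11 set g(w) = (w - (-10/11))^3*f(w) = 1/(6*(w + 6)**2).
Order-3 pole: residue = g''(a)/2; g''(-10/11) = 14641/9834496, so the residue is 14641/19668992.
List the singular points by increasing real part (a conjugate pair: the negative imaginary part first).

Radius of convergence at 0: 10/11.
At -6: a pole of order 2; residue -14641/19668992.
At -10/11: a pole of order 3; residue 14641/19668992.


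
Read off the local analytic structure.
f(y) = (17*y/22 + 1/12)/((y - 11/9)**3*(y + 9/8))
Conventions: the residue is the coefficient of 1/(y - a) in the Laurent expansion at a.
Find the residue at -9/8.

The residue is 3227040/53094899.

At the order-1 pole -9/8 set g(y) = (y - (-9/8))*f(y) = (17*y/22 + 1/12)/(y - 11/9)**3.
Simple pole: residue = g(a) at a = -9/8, which is 3227040/53094899.


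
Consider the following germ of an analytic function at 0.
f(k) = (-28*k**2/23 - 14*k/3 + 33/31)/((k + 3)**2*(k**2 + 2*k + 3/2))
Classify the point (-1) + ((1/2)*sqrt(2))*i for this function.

The point is a pole of order 1.

The denominator factor k**2 + 2*k + 3/2 vanishes at (-1) + ((1/2)*sqrt(2))*i and appears to the power 1; the numerator there equals (10957/2139) - ((77/69)*sqrt(2))*i, nonzero, and no other factor vanishes.
Hence a pole whose order is the multiplicity, 1.


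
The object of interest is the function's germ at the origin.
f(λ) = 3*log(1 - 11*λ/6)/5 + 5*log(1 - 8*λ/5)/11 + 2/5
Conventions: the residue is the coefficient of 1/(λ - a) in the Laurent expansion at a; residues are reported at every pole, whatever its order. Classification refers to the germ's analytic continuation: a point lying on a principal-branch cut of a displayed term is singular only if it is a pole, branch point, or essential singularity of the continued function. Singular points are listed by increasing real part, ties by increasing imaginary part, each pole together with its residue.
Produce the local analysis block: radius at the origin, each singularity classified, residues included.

Radius of convergence at 0: 6/11.
At 6/11: a logarithmic branch point.
At 5/8: a logarithmic branch point.

Branch term (3/5)*log(1 - λ/(6/11)): its argument vanishes at λ = 6/11, a logarithmic branch point, modulus 6/11.
Branch term (5/11)*log(1 - λ/(5/8)): its argument vanishes at λ = 5/8, a logarithmic branch point, modulus 5/8.
The radius of convergence is the smallest modulus among the singular points: 6/11.
List the singular points by increasing real part (a conjugate pair: the negative imaginary part first).


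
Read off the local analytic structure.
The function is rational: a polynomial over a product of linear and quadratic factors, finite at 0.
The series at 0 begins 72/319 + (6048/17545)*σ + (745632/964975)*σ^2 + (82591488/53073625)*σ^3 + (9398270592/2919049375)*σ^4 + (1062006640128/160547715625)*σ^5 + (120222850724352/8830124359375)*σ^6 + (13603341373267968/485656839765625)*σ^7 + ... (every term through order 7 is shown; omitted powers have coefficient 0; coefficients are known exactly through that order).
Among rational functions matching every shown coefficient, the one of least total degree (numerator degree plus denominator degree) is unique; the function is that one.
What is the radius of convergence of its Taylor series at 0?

No rational of total degree below 2 reproduces all 8 coefficients; solving the [0/2] Pade equations on them gives f(σ) = -6/(29*(σ**2 + 7*σ/5 - 11/12)), whose expansion matches every shown term.
Denominator factor (σ**2 + 7*σ/5 - 11/12): discriminant 422/75, real irrational roots -7/10 + (1/30)*sqrt(1266) and -7/10 - (1/30)*sqrt(1266); poles of order 1, moduli -7/10 + (1/30)*sqrt(1266) and 7/10 + (1/30)*sqrt(1266).
The radius of convergence is the smallest modulus among the singular points: -7/10 + (1/30)*sqrt(1266).

The radius of convergence is -7/10 + (1/30)*sqrt(1266).


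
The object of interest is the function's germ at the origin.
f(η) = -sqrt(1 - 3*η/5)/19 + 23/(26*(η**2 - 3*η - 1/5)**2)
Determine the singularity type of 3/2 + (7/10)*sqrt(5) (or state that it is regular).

The point is a pole of order 2.

The denominator factor η**2 - 3*η - 1/5 vanishes at 3/2 + (7/10)*sqrt(5) and appears to the power 2; the numerator there equals 23/26, nonzero, and no other factor vanishes.
The branch terms are analytic at this point.
Hence a pole whose order is the multiplicity, 2.


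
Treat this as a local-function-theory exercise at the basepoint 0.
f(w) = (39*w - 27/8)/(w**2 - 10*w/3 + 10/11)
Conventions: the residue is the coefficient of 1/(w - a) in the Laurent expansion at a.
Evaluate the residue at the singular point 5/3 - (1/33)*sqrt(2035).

The residue is 39/2 - (1479/2960)*sqrt(2035).

The factor w**2 - 10*w/3 + 10/11 splits as (w - a)(w - a') with a = 5/3 - (1/33)*sqrt(2035), a' = 5/3 + (1/33)*sqrt(2035). At the order-1 pole a set g(w) = (w - a)*f(w) = [39*w - 27/8] / (w - a').
Simple pole: residue = g(a) at a = 5/3 - (1/33)*sqrt(2035), which is 39/2 - (1479/2960)*sqrt(2035).


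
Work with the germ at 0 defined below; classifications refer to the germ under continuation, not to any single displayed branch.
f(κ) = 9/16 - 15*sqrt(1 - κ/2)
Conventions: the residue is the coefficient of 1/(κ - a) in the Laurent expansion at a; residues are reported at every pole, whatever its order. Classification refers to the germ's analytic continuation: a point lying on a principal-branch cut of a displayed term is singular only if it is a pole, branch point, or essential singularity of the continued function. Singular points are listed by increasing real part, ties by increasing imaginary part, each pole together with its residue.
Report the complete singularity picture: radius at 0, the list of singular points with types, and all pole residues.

Branch term (-15)*sqrt(1 - κ/(2)): its argument vanishes at κ = 2, a square-root branch point, modulus 2.
The radius of convergence is the smallest modulus among the singular points: 2.

Radius of convergence at 0: 2.
At 2: an algebraic (square-root) branch point.


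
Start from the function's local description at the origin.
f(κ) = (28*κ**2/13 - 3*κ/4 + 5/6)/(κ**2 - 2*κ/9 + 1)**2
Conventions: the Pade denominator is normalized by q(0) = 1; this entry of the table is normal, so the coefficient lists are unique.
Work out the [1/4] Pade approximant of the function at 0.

Taylor coefficients needed (expand at 0): a_0 = 5/6, a_1 = -41/108, a_2 = 292/1053, a_3 = 72307/56862, a_4 = -514415/511758, a_5 = -7829645/3070548.
Write the denominator as Q(κ) = 1 + q1*κ + q2*κ^2 + q3*κ^3 + q4*κ^4. Requiring Q*f - P = O(κ^6) with deg P <= 1 kills the coefficients of κ^2..κ^5 in Q*f:
  κ^2: a_2 + q1*a_1 + q2*a_0 = 0, i.e. 292/1053 + (-41/108)*q1 + (5/6)*q2 = 0.
  κ^3: a_3 + q1*a_2 + q2*a_1 + q3*a_0 = 0, i.e. 72307/56862 + (292/1053)*q1 + (-41/108)*q2 + (5/6)*q3 = 0.
  κ^4: a_4 + q1*a_3 + q2*a_2 + q3*a_1 + q4*a_0 = 0, i.e. -514415/511758 + (72307/56862)*q1 + (292/1053)*q2 + (-41/108)*q3 + (5/6)*q4 = 0.
  κ^5: a_5 + q1*a_4 + q2*a_3 + q3*a_2 + q4*a_1 = 0, i.e. -7829645/3070548 + (-514415/511758)*q1 + (72307/56862)*q2 + (292/1053)*q3 + (-41/108)*q4 = 0.
Solving this linear system: q1 = 256827908/13930659, q2 = 13146560506/1629887103, q3 = -721922140/181098567, q4 = -221959981327/7062844113.
The numerator is Q*f truncated at degree 1: P0 = a_0 = 5/6; P1 = a_1 + q1*a_0 = 92771007/6191404.

The Pade approximant has numerator coefficients [5/6, 92771007/6191404]; denominator coefficients [1, 256827908/13930659, 13146560506/1629887103, -721922140/181098567, -221959981327/7062844113].


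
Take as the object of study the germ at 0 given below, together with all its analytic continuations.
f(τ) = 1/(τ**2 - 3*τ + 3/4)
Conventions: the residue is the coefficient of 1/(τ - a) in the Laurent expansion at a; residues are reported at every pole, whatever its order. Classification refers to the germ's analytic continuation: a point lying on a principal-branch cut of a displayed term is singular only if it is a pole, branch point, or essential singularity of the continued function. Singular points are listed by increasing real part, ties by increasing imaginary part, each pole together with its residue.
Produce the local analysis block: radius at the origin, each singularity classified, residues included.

Denominator factor (τ**2 - 3*τ + 3/4): discriminant 6, real irrational roots 3/2 + (1/2)*sqrt(6) and 3/2 - (1/2)*sqrt(6); poles of order 1, moduli 3/2 + (1/2)*sqrt(6) and 3/2 - (1/2)*sqrt(6).
The radius of convergence is the smallest modulus among the singular points: 3/2 - (1/2)*sqrt(6).
The factor τ**2 - 3*τ + 3/4 splits as (τ - a)(τ - a') with a = 3/2 - (1/2)*sqrt(6), a' = 3/2 + (1/2)*sqrt(6). At the order-1 pole a set g(τ) = (τ - a)*f(τ) = [1] / (τ - a').
Simple pole: residue = g(a) at a = 3/2 - (1/2)*sqrt(6), which is -(1/6)*sqrt(6).
The factor τ**2 - 3*τ + 3/4 splits as (τ - a)(τ - a') with a = 3/2 + (1/2)*sqrt(6), a' = 3/2 - (1/2)*sqrt(6). At the order-1 pole a set g(τ) = (τ - a)*f(τ) = [1] / (τ - a').
Simple pole: residue = g(a) at a = 3/2 + (1/2)*sqrt(6), which is (1/6)*sqrt(6).
List the singular points by increasing real part (a conjugate pair: the negative imaginary part first).

Radius of convergence at 0: 3/2 - (1/2)*sqrt(6).
At 3/2 - (1/2)*sqrt(6): a pole of order 1; residue -(1/6)*sqrt(6).
At 3/2 + (1/2)*sqrt(6): a pole of order 1; residue (1/6)*sqrt(6).


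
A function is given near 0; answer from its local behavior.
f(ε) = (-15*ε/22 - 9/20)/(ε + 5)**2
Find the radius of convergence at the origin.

The radius of convergence is 5.

Denominator factor (ε + 5)^2: pole of order 2 at -5, modulus 5.
The radius of convergence is the smallest modulus among the singular points: 5.


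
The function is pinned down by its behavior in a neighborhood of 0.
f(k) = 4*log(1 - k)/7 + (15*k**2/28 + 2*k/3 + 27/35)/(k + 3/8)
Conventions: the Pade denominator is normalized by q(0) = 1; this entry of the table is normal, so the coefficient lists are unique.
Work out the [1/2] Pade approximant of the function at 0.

Taylor coefficients needed (expand at 0): a_0 = 72/35, a_1 = -1348/315, a_2 = 10424/945, a_3 = -86092/2835.
Write the denominator as Q(k) = 1 + q1*k + q2*k^2. Requiring Q*f - P = O(k^4) with deg P <= 1 kills the coefficients of k^2..k^3 in Q*f:
  k^2: a_2 + q1*a_1 + q2*a_0 = 0, i.e. 10424/945 + (-1348/315)*q1 + (72/35)*q2 = 0.
  k^3: a_3 + q1*a_2 + q2*a_1 = 0, i.e. -86092/2835 + (10424/945)*q1 + (-1348/315)*q2 = 0.
Solving this linear system: q1 = 56804/16293, q2 = 10267/5431.
The numerator is Q*f truncated at degree 1: P0 = a_0 = 72/35; P1 = a_1 + q1*a_0 = 4948676/1710765.

The Pade approximant has numerator coefficients [72/35, 4948676/1710765]; denominator coefficients [1, 56804/16293, 10267/5431].


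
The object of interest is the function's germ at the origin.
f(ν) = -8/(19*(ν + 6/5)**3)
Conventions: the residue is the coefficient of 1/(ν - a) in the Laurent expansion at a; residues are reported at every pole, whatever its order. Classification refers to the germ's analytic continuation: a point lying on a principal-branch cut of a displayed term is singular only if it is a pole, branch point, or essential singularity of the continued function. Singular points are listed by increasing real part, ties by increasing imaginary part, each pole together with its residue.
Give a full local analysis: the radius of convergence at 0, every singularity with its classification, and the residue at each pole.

Radius of convergence at 0: 6/5.
At -6/5: a pole of order 3; residue 0.

Denominator factor (ν + 6/5)^3: pole of order 3 at -6/5, modulus 6/5.
The radius of convergence is the smallest modulus among the singular points: 6/5.
At the order-3 pole -6/5 set g(ν) = (ν - (-6/5))^3*f(ν) = -8/19.
Order-3 pole: residue = g''(a)/2; g''(-6/5) = 0, so the residue is 0.


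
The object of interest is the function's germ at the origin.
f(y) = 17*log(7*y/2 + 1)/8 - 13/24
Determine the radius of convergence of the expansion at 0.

Branch term (17/8)*log(1 - y/(-2/7)): its argument vanishes at y = -2/7, a logarithmic branch point, modulus 2/7.
The radius of convergence is the smallest modulus among the singular points: 2/7.

The radius of convergence is 2/7.


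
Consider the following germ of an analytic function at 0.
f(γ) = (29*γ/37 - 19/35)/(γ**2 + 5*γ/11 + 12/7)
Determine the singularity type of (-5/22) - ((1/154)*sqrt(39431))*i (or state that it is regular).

The denominator factor γ**2 + 5*γ/11 + 12/7 vanishes at (-5/22) - ((1/154)*sqrt(39431))*i and appears to the power 1; the numerator there equals (-20541/28490) - ((29/5698)*sqrt(39431))*i, nonzero, and no other factor vanishes.
Hence a pole whose order is the multiplicity, 1.

The point is a pole of order 1.


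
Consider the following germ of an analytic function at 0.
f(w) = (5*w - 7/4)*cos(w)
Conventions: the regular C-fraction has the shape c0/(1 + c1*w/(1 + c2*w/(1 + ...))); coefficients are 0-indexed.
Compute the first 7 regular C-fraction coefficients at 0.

Taylor coefficients (expand at 0): a_0 = -7/4, a_1 = 5, a_2 = 7/8, a_3 = -5/2, a_4 = -7/96, a_5 = 5/24, a_6 = 7/2880.
c0 = a_0 = -7/4. Peel one level at a time: if S = 1 + c*w/S' with S'(0) = 1, then c is the w-coefficient of S and S' = c*w/(S - 1).
S_1 = c0/f = 1 + (20/7)*w + (849/98)*w^2 + ...; c1 = 20/7.
S_2 = c1*w/(S_1 - 1) = 1 + (-849/280)*w + (849/1600)*w^2 + ...; c2 = -849/280.
S_3 = c2*w/(S_2 - 1) = 1 + (7/40)*w + (-245/10188)*w^2 + ...; c3 = 7/40.
S_4 = c3*w/(S_3 - 1) = 1 + (350/2547)*w + (-2424500/6487209)*w^2 + ...; c4 = 350/2547.
S_5 = c4*w/(S_4 - 1) = 1 + (48490/17829)*w + (97104803/12480300)*w^2 + ...; c5 = 48490/17829.
S_6 = c5*w/(S_5 - 1) = 1 + (-97104803/33943000)*w + ...; c6 = -97104803/33943000.

The regular C-fraction coefficients are [-7/4, 20/7, -849/280, 7/40, 350/2547, 48490/17829, -97104803/33943000].


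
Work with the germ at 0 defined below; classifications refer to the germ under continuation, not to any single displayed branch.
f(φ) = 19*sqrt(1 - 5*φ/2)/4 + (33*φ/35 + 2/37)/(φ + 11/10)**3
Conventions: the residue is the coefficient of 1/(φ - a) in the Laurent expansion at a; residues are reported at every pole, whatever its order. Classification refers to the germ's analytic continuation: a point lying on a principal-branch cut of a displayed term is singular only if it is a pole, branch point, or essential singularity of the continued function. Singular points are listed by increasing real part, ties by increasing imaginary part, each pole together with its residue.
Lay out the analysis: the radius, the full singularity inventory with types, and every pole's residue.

Denominator factor (φ + 11/10)^3: pole of order 3 at -11/10, modulus 11/10.
Branch term (19/4)*sqrt(1 - φ/(2/5)): its argument vanishes at φ = 2/5, a square-root branch point, modulus 2/5.
The radius of convergence is the smallest modulus among the singular points: 2/5.
The branch term is analytic at -11/10 and contributes nothing to the residue; only the rational part matters.
At the order-3 pole -11/10 set g(φ) = (φ - (-11/10))^3*(rational part) = 33*φ/35 + 2/37.
Order-3 pole: residue = g''(a)/2; g''(-11/10) = 0, so the residue is 0.
List the singular points by increasing real part (a conjugate pair: the negative imaginary part first).

Radius of convergence at 0: 2/5.
At -11/10: a pole of order 3; residue 0.
At 2/5: an algebraic (square-root) branch point.


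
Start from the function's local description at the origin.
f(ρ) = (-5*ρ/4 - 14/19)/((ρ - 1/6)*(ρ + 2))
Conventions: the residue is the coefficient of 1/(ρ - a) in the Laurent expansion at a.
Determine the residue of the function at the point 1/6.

The residue is -431/988.

At the order-1 pole 1/6 set g(ρ) = (ρ - (1/6))*f(ρ) = (-5*ρ/4 - 14/19)/(ρ + 2).
Simple pole: residue = g(a) at a = 1/6, which is -431/988.


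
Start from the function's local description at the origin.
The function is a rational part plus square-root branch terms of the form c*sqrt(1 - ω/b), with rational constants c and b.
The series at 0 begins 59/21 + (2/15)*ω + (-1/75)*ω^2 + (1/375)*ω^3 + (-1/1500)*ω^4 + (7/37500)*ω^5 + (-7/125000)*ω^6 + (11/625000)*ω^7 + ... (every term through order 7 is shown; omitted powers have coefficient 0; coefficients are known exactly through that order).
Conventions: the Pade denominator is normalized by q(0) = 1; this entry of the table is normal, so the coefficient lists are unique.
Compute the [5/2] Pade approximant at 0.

The Pade approximant has numerator coefficients [59/21, 232/147, 47/210, 2/525, -1/10500, 1/262500]; denominator coefficients [1, 18/35, 3/50].

Taylor coefficients needed (read off): a_0 = 59/21, a_1 = 2/15, a_2 = -1/75, a_3 = 1/375, a_4 = -1/1500, a_5 = 7/37500, a_6 = -7/125000, a_7 = 11/625000.
Write the denominator as Q(ω) = 1 + q1*ω + q2*ω^2. Requiring Q*f - P = O(ω^8) with deg P <= 5 kills the coefficients of ω^6..ω^7 in Q*f:
  ω^6: a_6 + q1*a_5 + q2*a_4 = 0, i.e. -7/125000 + (7/37500)*q1 + (-1/1500)*q2 = 0.
  ω^7: a_7 + q1*a_6 + q2*a_5 = 0, i.e. 11/625000 + (-7/125000)*q1 + (7/37500)*q2 = 0.
Solving this linear system: q1 = 18/35, q2 = 3/50.
The numerator is Q*f truncated at degree 5: P0 = a_0 = 59/21; P1 = a_1 + q1*a_0 = 232/147; P2 = a_2 + q1*a_1 + q2*a_0 = 47/210; P3 = a_3 + q1*a_2 + q2*a_1 = 2/525; P4 = a_4 + q1*a_3 + q2*a_2 = -1/10500; P5 = a_5 + q1*a_4 + q2*a_3 = 1/262500.


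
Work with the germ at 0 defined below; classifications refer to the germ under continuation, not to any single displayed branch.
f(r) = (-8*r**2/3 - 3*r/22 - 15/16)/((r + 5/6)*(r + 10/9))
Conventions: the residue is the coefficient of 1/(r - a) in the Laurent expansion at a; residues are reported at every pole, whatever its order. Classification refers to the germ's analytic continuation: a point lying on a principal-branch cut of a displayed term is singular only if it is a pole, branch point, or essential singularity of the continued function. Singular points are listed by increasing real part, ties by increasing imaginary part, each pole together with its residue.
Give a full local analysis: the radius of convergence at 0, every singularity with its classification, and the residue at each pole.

Denominator factor (r + 10/9): pole of order 1 at -10/9, modulus 10/9.
Denominator factor (r + 5/6): pole of order 1 at -5/6, modulus 5/6.
The radius of convergence is the smallest modulus among the singular points: 5/6.
At the order-1 pole -10/9 set g(r) = (r - (-10/9))*f(r) = (-8*r**2/3 - 3*r/22 - 15/16)/(r + 5/6).
Simple pole: residue = g(a) at a = -10/9, which is 34883/2376.
At the order-1 pole -5/6 set g(r) = (r - (-5/6))*f(r) = (-8*r**2/3 - 3*r/22 - 15/16)/(r + 10/9).
Simple pole: residue = g(a) at a = -5/6, which is -2543/264.
List the singular points by increasing real part (a conjugate pair: the negative imaginary part first).

Radius of convergence at 0: 5/6.
At -10/9: a pole of order 1; residue 34883/2376.
At -5/6: a pole of order 1; residue -2543/264.


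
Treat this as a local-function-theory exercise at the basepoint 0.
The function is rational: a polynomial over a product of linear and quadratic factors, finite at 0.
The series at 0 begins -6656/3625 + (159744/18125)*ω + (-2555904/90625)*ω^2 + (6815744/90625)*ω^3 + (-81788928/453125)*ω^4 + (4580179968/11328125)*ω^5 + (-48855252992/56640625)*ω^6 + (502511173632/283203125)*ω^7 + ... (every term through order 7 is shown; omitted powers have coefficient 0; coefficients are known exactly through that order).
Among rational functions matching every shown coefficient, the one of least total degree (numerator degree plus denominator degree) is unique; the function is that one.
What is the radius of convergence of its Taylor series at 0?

No rational of total degree below 3 reproduces all 8 coefficients; solving the [0/3] Pade equations on them gives f(ω) = -13/(29*(ω + 5/8)**3), whose expansion matches every shown term.
Denominator factor (ω + 5/8)^3: pole of order 3 at -5/8, modulus 5/8.
The radius of convergence is the smallest modulus among the singular points: 5/8.

The radius of convergence is 5/8.


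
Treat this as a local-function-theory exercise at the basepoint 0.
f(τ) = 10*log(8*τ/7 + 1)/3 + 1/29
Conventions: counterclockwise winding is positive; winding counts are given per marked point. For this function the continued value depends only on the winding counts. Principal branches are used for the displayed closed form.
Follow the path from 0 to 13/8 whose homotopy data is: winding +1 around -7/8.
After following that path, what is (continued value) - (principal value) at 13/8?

The rational part is single-valued and drops out of the difference; each branch term changes only by its own monodromy.
(10/3)*log(1 - τ/(-7/8)): each positive loop around -7/8 adds 2*pi*i to the log, so winding +1 contributes (10/3)*(1)*2*pi*i = (20/3)*pi*i.
Summing the contributions at τ = 13/8 gives (20/3)*pi*i.

Continued minus principal equals (20/3)*pi*i.


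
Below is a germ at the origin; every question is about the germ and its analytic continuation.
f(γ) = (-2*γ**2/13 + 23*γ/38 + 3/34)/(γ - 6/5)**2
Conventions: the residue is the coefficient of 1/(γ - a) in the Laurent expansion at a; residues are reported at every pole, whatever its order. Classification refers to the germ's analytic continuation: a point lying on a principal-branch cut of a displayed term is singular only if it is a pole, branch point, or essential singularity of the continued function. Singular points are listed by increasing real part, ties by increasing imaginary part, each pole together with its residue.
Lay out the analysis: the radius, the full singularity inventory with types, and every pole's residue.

Radius of convergence at 0: 6/5.
At 6/5: a pole of order 2; residue 583/2470.

Denominator factor (γ - 6/5)^2: pole of order 2 at 6/5, modulus 6/5.
The radius of convergence is the smallest modulus among the singular points: 6/5.
At the order-2 pole 6/5 set g(γ) = (γ - (6/5))^2*f(γ) = -2*γ**2/13 + 23*γ/38 + 3/34.
Order-2 pole: residue = g'(a); g'(6/5) = 583/2470, so the residue is 583/2470.


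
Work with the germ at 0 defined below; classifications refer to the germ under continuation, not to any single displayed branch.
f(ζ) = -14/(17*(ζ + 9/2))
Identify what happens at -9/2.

The point is a pole of order 1.

The denominator factor ζ + 9/2 vanishes at -9/2 and appears to the power 1; the numerator there equals -14/17, nonzero, and no other factor vanishes.
Hence a pole whose order is the multiplicity, 1.


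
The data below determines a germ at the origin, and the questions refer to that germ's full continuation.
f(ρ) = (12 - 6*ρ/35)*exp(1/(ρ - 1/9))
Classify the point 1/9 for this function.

The exponent 1/(ρ - (1/9)) has a pole at 1/9, so exp(1/(ρ - (1/9))) takes every nonzero value near it: an essential singularity (not a pole of any order).

The point is an essential singularity.


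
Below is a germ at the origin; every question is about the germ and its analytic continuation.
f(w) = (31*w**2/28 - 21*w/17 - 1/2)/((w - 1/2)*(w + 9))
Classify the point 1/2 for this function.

The denominator factor w - 1/2 vanishes at 1/2 and appears to the power 1; the numerator there equals -1601/1904, nonzero, and no other factor vanishes.
Hence a pole whose order is the multiplicity, 1.

The point is a pole of order 1.


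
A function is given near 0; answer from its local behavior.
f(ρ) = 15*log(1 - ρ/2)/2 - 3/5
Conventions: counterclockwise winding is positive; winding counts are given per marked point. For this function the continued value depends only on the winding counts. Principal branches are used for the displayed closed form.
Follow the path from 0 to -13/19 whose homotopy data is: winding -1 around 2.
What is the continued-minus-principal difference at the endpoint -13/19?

Continued minus principal equals -(15)*pi*i.

The rational part is single-valued and drops out of the difference; each branch term changes only by its own monodromy.
(15/2)*log(1 - ρ/(2)): each positive loop around 2 adds 2*pi*i to the log, so winding -1 contributes (15/2)*(-1)*2*pi*i = -(15)*pi*i.
Summing the contributions at ρ = -13/19 gives -(15)*pi*i.


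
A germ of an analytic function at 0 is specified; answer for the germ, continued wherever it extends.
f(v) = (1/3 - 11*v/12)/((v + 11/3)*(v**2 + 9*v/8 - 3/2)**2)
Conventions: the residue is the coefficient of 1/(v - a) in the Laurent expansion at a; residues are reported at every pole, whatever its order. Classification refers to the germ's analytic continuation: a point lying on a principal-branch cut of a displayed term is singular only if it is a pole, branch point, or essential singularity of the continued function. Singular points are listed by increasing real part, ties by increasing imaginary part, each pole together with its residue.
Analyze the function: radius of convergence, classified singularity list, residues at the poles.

Radius of convergence at 0: -9/16 + (1/16)*sqrt(465).
At -11/3: a pole of order 1; residue 19152/316969.
At -9/16 - (1/16)*sqrt(465): a pole of order 2; residue -9576/316969 - (42655192/68536622025)*sqrt(465).
At -9/16 + (1/16)*sqrt(465): a pole of order 2; residue -9576/316969 + (42655192/68536622025)*sqrt(465).

Denominator factor (v**2 + 9*v/8 - 3/2)^2: discriminant 465/64, real irrational roots -9/16 + (1/16)*sqrt(465) and -9/16 - (1/16)*sqrt(465); poles of order 2, moduli -9/16 + (1/16)*sqrt(465) and 9/16 + (1/16)*sqrt(465).
Denominator factor (v + 11/3): pole of order 1 at -11/3, modulus 11/3.
The radius of convergence is the smallest modulus among the singular points: -9/16 + (1/16)*sqrt(465).
At the order-1 pole -11/3 set g(v) = (v - (-11/3))*f(v) = (1/3 - 11*v/12)/(v**2 + 9*v/8 - 3/2)**2.
Simple pole: residue = g(a) at a = -11/3, which is 19152/316969.
The factor v**2 + 9*v/8 - 3/2 splits as (v - a)(v - a') with a = -9/16 - (1/16)*sqrt(465), a' = -9/16 + (1/16)*sqrt(465). At the order-2 pole a set g(v) = (v - a)^2*f(v) = [(1/3 - 11*v/12)/(v + 11/3)] / (v - a')^2.
Order-2 pole: residue = g'(a); g'(-9/16 - (1/16)*sqrt(465)) = -9576/316969 - (42655192/68536622025)*sqrt(465), so the residue is -9576/316969 - (42655192/68536622025)*sqrt(465).
The factor v**2 + 9*v/8 - 3/2 splits as (v - a)(v - a') with a = -9/16 + (1/16)*sqrt(465), a' = -9/16 - (1/16)*sqrt(465). At the order-2 pole a set g(v) = (v - a)^2*f(v) = [(1/3 - 11*v/12)/(v + 11/3)] / (v - a')^2.
Order-2 pole: residue = g'(a); g'(-9/16 + (1/16)*sqrt(465)) = -9576/316969 + (42655192/68536622025)*sqrt(465), so the residue is -9576/316969 + (42655192/68536622025)*sqrt(465).
List the singular points by increasing real part (a conjugate pair: the negative imaginary part first).


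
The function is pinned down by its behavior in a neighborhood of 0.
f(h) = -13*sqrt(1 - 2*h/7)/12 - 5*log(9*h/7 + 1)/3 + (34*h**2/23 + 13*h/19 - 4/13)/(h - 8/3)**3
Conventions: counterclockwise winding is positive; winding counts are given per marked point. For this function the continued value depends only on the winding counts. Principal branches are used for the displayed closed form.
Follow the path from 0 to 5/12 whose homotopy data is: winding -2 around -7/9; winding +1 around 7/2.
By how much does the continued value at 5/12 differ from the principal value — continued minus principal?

The rational part is single-valued and drops out of the difference; each branch term changes only by its own monodromy.
(-13/12)*sqrt(1 - h/(7/2)): winding +1 is odd, the square root flips sign, contributing -2*(-13/12)*sqrt(1 - (5/12)/(7/2)) = -2*(-13/12)*sqrt(37/42) = (13/252)*sqrt(1554).
(-5/3)*log(1 - h/(-7/9)): each positive loop around -7/9 adds 2*pi*i to the log, so winding -2 contributes (-5/3)*(-2)*2*pi*i = (20/3)*pi*i.
Summing the contributions at h = 5/12 gives ((13/252)*sqrt(1554)) + ((20/3)*pi)*i.

Continued minus principal equals ((13/252)*sqrt(1554)) + ((20/3)*pi)*i.


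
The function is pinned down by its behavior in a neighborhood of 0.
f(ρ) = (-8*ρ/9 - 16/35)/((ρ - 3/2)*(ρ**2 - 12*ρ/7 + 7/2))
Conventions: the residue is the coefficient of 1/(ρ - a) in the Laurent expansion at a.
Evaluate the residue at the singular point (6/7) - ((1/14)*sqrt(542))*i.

The residue is (376/1335) - ((7384/1085355)*sqrt(542))*i.

The factor ρ**2 - 12*ρ/7 + 7/2 splits as (ρ - a)(ρ - a') with a = (6/7) - ((1/14)*sqrt(542))*i, a' = (6/7) + ((1/14)*sqrt(542))*i. At the order-1 pole a set g(ρ) = (ρ - a)*f(ρ) = [(-8*ρ/9 - 16/35)/(ρ - 3/2)] / (ρ - a').
Simple pole: residue = g(a) at a = (6/7) - ((1/14)*sqrt(542))*i, which is (376/1335) - ((7384/1085355)*sqrt(542))*i.


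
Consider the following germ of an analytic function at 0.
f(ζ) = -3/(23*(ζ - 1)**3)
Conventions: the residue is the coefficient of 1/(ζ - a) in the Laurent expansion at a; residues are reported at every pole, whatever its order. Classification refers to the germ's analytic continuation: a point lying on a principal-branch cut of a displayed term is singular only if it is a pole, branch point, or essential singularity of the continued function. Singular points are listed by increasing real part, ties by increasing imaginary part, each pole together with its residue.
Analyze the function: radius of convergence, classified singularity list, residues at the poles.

Radius of convergence at 0: 1.
At 1: a pole of order 3; residue 0.

Denominator factor (ζ - 1)^3: pole of order 3 at 1, modulus 1.
The radius of convergence is the smallest modulus among the singular points: 1.
At the order-3 pole 1 set g(ζ) = (ζ - (1))^3*f(ζ) = -3/23.
Order-3 pole: residue = g''(a)/2; g''(1) = 0, so the residue is 0.


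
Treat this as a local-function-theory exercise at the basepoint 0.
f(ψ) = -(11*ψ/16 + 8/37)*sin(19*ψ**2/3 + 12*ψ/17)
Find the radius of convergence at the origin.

The radius of convergence is infinite.

The factor -sin(19*ψ**2/3 + 12*ψ/17) is entire and contributes no finite singular point.
The polynomial part has no poles.
No finite singular points: the Taylor series at 0 converges everywhere.


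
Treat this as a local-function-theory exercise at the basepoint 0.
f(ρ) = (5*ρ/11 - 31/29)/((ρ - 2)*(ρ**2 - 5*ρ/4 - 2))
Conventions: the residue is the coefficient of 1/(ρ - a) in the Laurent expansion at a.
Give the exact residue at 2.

The residue is 102/319.

At the order-1 pole 2 set g(ρ) = (ρ - (2))*f(ρ) = (5*ρ/11 - 31/29)/(ρ**2 - 5*ρ/4 - 2).
Simple pole: residue = g(a) at a = 2, which is 102/319.


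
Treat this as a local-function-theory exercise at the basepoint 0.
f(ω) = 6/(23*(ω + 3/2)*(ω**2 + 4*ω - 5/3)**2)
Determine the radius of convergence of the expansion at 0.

The radius of convergence is -2 + (1/3)*sqrt(51).

Denominator factor (ω + 3/2): pole of order 1 at -3/2, modulus 3/2.
Denominator factor (ω**2 + 4*ω - 5/3)^2: discriminant 68/3, real irrational roots -2 + (1/3)*sqrt(51) and -2 - (1/3)*sqrt(51); poles of order 2, moduli -2 + (1/3)*sqrt(51) and 2 + (1/3)*sqrt(51).
The radius of convergence is the smallest modulus among the singular points: -2 + (1/3)*sqrt(51).


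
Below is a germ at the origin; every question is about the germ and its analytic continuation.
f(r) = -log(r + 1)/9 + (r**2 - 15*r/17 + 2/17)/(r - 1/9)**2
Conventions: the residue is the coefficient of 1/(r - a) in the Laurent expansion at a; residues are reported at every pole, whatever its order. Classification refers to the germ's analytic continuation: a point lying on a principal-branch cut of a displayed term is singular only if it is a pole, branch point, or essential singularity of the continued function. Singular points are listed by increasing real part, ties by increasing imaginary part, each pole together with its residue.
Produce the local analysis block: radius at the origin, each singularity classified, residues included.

Denominator factor (r - 1/9)^2: pole of order 2 at 1/9, modulus 1/9.
Branch term (-1/9)*log(1 - r/(-1)): its argument vanishes at r = -1, a logarithmic branch point, modulus 1.
The radius of convergence is the smallest modulus among the singular points: 1/9.
The branch term is analytic at 1/9 and contributes nothing to the residue; only the rational part matters.
At the order-2 pole 1/9 set g(r) = (r - (1/9))^2*(rational part) = r**2 - 15*r/17 + 2/17.
Order-2 pole: residue = g'(a); g'(1/9) = -101/153, so the residue is -101/153.
List the singular points by increasing real part (a conjugate pair: the negative imaginary part first).

Radius of convergence at 0: 1/9.
At -1: a logarithmic branch point.
At 1/9: a pole of order 2; residue -101/153.


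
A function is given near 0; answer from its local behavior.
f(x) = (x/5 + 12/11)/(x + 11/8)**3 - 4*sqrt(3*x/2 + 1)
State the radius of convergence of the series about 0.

Denominator factor (x + 11/8)^3: pole of order 3 at -11/8, modulus 11/8.
Branch term (-4)*sqrt(1 - x/(-2/3)): its argument vanishes at x = -2/3, a square-root branch point, modulus 2/3.
The radius of convergence is the smallest modulus among the singular points: 2/3.

The radius of convergence is 2/3.


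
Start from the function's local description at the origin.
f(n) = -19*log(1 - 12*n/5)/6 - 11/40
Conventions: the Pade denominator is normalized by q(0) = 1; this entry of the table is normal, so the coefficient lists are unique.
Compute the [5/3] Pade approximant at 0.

The Pade approximant has numerator coefficients [-11/40, 707/80, -4686/175, 18492/875, -8208/4375, -24624/109375]; denominator coefficients [1, -9/2, 216/35, -432/175].

Taylor coefficients needed (expand at 0): a_0 = -11/40, a_1 = 38/5, a_2 = 228/25, a_3 = 1824/125, a_4 = 16416/625, a_5 = 787968/15625, a_6 = 1575936/15625, a_7 = 113467392/546875, a_8 = 170201088/390625.
Write the denominator as Q(n) = 1 + q1*n + q2*n^2 + q3*n^3. Requiring Q*f - P = O(n^9) with deg P <= 5 kills the coefficients of n^6..n^8 in Q*f:
  n^6: a_6 + q1*a_5 + q2*a_4 + q3*a_3 = 0, i.e. 1575936/15625 + (787968/15625)*q1 + (16416/625)*q2 + (1824/125)*q3 = 0.
  n^7: a_7 + q1*a_6 + q2*a_5 + q3*a_4 = 0, i.e. 113467392/546875 + (1575936/15625)*q1 + (787968/15625)*q2 + (16416/625)*q3 = 0.
  n^8: a_8 + q1*a_7 + q2*a_6 + q3*a_5 = 0, i.e. 170201088/390625 + (113467392/546875)*q1 + (1575936/15625)*q2 + (787968/15625)*q3 = 0.
Solving this linear system: q1 = -9/2, q2 = 216/35, q3 = -432/175.
The numerator is Q*f truncated at degree 5: P0 = a_0 = -11/40; P1 = a_1 + q1*a_0 = 707/80; P2 = a_2 + q1*a_1 + q2*a_0 = -4686/175; P3 = a_3 + q1*a_2 + q2*a_1 + q3*a_0 = 18492/875; P4 = a_4 + q1*a_3 + q2*a_2 + q3*a_1 = -8208/4375; P5 = a_5 + q1*a_4 + q2*a_3 + q3*a_2 = -24624/109375.


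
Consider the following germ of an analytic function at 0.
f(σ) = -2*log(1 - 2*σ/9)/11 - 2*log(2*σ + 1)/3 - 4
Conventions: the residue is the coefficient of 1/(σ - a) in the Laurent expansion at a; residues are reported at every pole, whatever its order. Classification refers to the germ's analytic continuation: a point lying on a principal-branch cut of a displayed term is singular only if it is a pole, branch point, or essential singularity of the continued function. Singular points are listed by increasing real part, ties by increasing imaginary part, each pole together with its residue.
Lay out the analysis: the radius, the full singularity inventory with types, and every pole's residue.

Radius of convergence at 0: 1/2.
At -1/2: a logarithmic branch point.
At 9/2: a logarithmic branch point.

Branch term (-2/3)*log(1 - σ/(-1/2)): its argument vanishes at σ = -1/2, a logarithmic branch point, modulus 1/2.
Branch term (-2/11)*log(1 - σ/(9/2)): its argument vanishes at σ = 9/2, a logarithmic branch point, modulus 9/2.
The radius of convergence is the smallest modulus among the singular points: 1/2.
List the singular points by increasing real part (a conjugate pair: the negative imaginary part first).


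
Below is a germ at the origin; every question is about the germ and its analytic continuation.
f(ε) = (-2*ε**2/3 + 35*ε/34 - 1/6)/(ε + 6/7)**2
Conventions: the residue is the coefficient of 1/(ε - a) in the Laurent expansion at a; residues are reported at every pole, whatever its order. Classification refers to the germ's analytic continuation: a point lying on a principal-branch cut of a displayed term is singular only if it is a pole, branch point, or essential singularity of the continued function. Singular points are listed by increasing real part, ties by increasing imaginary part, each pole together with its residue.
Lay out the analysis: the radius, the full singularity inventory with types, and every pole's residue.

Radius of convergence at 0: 6/7.
At -6/7: a pole of order 2; residue 517/238.

Denominator factor (ε + 6/7)^2: pole of order 2 at -6/7, modulus 6/7.
The radius of convergence is the smallest modulus among the singular points: 6/7.
At the order-2 pole -6/7 set g(ε) = (ε - (-6/7))^2*f(ε) = -2*ε**2/3 + 35*ε/34 - 1/6.
Order-2 pole: residue = g'(a); g'(-6/7) = 517/238, so the residue is 517/238.
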